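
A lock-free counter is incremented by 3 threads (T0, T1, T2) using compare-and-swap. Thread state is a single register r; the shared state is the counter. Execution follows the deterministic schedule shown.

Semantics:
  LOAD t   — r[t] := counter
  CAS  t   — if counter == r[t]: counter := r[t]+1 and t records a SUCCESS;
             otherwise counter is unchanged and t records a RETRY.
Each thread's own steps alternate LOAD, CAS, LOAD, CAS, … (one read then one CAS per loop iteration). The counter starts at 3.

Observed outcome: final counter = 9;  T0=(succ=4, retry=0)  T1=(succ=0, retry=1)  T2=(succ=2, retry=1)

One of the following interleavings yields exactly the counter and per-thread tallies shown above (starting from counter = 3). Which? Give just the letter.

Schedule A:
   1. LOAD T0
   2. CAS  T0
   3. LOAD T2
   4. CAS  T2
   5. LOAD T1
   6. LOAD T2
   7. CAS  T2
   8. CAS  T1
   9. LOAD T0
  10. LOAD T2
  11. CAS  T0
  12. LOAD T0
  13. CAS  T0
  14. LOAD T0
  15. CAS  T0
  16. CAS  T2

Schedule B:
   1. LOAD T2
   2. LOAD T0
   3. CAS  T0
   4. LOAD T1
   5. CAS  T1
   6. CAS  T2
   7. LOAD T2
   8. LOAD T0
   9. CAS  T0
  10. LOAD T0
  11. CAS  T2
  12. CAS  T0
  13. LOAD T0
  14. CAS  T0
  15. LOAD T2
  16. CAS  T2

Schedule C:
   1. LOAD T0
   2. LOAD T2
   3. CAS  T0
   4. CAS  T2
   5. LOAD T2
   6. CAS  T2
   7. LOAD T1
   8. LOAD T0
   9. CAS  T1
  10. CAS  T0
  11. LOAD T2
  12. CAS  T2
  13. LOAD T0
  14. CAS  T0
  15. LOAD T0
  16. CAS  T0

Tracing schedule A:
#1 T0 reads 3
#2 T0 CAS(3→4) writes; counter now 4
#3 T2 reads 4
#4 T2 CAS(4→5) writes; counter now 5
#5 T1 reads 5
#6 T2 reads 5
#7 T2 CAS(5→6) writes; counter now 6
#8 T1 CAS(5→6) fails; counter now 6
#9 T0 reads 6
#10 T2 reads 6
#11 T0 CAS(6→7) writes; counter now 7
#12 T0 reads 7
#13 T0 CAS(7→8) writes; counter now 8
#14 T0 reads 8
#15 T0 CAS(8→9) writes; counter now 9
#16 T2 CAS(6→7) fails; counter now 9

A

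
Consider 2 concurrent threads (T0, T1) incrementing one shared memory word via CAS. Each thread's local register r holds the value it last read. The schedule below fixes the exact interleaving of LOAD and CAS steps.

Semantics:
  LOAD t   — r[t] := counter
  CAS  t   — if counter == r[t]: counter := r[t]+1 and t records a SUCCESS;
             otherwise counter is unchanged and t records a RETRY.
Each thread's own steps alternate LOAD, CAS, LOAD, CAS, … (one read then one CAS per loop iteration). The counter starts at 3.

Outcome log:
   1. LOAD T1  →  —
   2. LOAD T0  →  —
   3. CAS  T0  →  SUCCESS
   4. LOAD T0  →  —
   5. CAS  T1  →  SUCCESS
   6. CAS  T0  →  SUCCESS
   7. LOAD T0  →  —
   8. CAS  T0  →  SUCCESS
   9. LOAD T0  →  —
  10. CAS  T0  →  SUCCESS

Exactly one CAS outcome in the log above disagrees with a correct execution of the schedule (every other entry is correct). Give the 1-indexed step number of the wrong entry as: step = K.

Correct run:
[1] T1.load  rd  (counter 3, T1.r 3)
[2] T0.load  rd  (counter 3, T0.r 3)
[3] T0.cas  hit  (counter 4, T0.r 3)
[4] T0.load  rd  (counter 4, T0.r 4)
[5] T1.cas  miss  (counter 4, T1.r 3)
[6] T0.cas  hit  (counter 5, T0.r 4)
[7] T0.load  rd  (counter 5, T0.r 5)
[8] T0.cas  hit  (counter 6, T0.r 5)
[9] T0.load  rd  (counter 6, T0.r 6)
[10] T0.cas  hit  (counter 7, T0.r 6)
Flip is step 5.

step = 5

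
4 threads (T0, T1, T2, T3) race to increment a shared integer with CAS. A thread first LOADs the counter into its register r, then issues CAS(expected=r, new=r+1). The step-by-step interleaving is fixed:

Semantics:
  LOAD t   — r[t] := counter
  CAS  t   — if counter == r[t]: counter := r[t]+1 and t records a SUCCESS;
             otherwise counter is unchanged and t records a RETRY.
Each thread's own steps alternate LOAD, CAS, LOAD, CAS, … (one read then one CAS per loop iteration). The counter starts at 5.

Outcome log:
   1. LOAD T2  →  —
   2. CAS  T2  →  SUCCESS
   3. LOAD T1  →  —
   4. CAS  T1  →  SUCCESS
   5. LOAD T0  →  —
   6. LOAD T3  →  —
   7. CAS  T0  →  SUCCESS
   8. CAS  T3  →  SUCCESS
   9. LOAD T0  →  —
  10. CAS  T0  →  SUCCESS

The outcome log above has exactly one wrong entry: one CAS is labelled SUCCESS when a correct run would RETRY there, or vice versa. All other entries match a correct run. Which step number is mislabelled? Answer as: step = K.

Correct run:
1. LOAD T2 → mem=5 r[T2]=5 [LOAD]
2. CAS T2 → mem=6 r[T2]=5 [OK]
3. LOAD T1 → mem=6 r[T1]=6 [LOAD]
4. CAS T1 → mem=7 r[T1]=6 [OK]
5. LOAD T0 → mem=7 r[T0]=7 [LOAD]
6. LOAD T3 → mem=7 r[T3]=7 [LOAD]
7. CAS T0 → mem=8 r[T0]=7 [OK]
8. CAS T3 → mem=8 r[T3]=7 [RETRY]
9. LOAD T0 → mem=8 r[T0]=8 [LOAD]
10. CAS T0 → mem=9 r[T0]=8 [OK]
Mismatch at 8.

step = 8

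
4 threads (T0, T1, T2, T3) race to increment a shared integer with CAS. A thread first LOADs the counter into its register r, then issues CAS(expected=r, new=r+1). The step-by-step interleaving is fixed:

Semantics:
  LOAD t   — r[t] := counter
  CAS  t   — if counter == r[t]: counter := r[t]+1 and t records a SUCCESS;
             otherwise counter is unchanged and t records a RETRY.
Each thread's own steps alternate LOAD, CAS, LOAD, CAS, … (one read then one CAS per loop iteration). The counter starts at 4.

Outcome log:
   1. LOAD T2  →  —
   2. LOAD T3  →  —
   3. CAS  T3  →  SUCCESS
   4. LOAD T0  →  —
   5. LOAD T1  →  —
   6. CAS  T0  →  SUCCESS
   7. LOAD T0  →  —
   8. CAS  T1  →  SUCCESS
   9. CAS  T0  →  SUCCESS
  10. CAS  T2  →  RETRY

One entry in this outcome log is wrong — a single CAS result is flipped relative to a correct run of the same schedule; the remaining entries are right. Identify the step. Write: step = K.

step = 8

Reference trace:
   1) LOAD T2:  M=4  r_T2=4
   2) LOAD T3:  M=4  r_T3=4
   3) CAS  T3:  M=5  r_T3=4 ✓
   4) LOAD T0:  M=5  r_T0=5
   5) LOAD T1:  M=5  r_T1=5
   6) CAS  T0:  M=6  r_T0=5 ✓
   7) LOAD T0:  M=6  r_T0=6
   8) CAS  T1:  M=6  r_T1=5 ✗
   9) CAS  T0:  M=7  r_T0=6 ✓
  10) CAS  T2:  M=7  r_T2=4 ✗
Log disagrees first at step 8.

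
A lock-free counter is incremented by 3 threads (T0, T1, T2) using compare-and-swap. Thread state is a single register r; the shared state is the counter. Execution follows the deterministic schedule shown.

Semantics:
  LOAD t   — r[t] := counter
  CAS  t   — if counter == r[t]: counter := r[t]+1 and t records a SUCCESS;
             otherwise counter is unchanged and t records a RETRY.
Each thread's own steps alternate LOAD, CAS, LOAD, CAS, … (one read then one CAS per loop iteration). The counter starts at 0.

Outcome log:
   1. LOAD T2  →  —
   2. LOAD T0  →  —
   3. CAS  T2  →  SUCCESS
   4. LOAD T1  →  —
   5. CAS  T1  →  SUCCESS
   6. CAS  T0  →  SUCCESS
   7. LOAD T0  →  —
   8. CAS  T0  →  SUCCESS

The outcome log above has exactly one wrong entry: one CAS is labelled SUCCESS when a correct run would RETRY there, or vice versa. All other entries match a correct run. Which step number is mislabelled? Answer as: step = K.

Reference trace:
#1 T2 reads 0
#2 T0 reads 0
#3 T2 CAS(0→1) writes; counter now 1
#4 T1 reads 1
#5 T1 CAS(1→2) writes; counter now 2
#6 T0 CAS(0→1) fails; counter now 2
#7 T0 reads 2
#8 T0 CAS(2→3) writes; counter now 3
Log disagrees first at step 6.

step = 6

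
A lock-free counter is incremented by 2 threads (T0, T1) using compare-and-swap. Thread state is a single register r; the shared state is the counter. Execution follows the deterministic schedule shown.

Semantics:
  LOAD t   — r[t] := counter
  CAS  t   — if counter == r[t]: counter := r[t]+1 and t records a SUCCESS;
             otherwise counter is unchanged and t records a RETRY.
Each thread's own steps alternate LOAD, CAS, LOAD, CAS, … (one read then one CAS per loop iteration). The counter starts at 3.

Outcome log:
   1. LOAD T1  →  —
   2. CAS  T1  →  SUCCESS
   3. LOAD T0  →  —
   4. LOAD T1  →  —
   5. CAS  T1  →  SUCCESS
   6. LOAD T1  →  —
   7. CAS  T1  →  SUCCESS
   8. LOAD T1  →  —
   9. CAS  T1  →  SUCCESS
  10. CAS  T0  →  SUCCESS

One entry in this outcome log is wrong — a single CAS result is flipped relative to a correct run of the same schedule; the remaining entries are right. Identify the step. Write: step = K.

Correct run:
[1] T1.load  rd  (counter 3, T1.r 3)
[2] T1.cas  hit  (counter 4, T1.r 3)
[3] T0.load  rd  (counter 4, T0.r 4)
[4] T1.load  rd  (counter 4, T1.r 4)
[5] T1.cas  hit  (counter 5, T1.r 4)
[6] T1.load  rd  (counter 5, T1.r 5)
[7] T1.cas  hit  (counter 6, T1.r 5)
[8] T1.load  rd  (counter 6, T1.r 6)
[9] T1.cas  hit  (counter 7, T1.r 6)
[10] T0.cas  miss  (counter 7, T0.r 4)
Mismatch at 10.

step = 10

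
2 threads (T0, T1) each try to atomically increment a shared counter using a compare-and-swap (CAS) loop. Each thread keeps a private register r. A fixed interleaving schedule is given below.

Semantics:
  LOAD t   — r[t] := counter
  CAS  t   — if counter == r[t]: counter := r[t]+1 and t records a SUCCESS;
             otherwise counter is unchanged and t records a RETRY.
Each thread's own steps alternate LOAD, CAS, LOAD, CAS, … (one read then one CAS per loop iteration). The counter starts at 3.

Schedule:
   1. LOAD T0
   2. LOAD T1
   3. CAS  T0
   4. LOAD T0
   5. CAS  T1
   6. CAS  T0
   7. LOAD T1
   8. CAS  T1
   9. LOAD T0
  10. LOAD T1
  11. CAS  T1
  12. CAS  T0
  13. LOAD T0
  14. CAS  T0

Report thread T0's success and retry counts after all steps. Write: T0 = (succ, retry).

T0 = (3, 1)

[1] T0.load  rd  (counter 3, T0.r 3)
[2] T1.load  rd  (counter 3, T1.r 3)
[3] T0.cas  hit  (counter 4, T0.r 3)
[4] T0.load  rd  (counter 4, T0.r 4)
[5] T1.cas  miss  (counter 4, T1.r 3)
[6] T0.cas  hit  (counter 5, T0.r 4)
[7] T1.load  rd  (counter 5, T1.r 5)
[8] T1.cas  hit  (counter 6, T1.r 5)
[9] T0.load  rd  (counter 6, T0.r 6)
[10] T1.load  rd  (counter 6, T1.r 6)
[11] T1.cas  hit  (counter 7, T1.r 6)
[12] T0.cas  miss  (counter 7, T0.r 6)
[13] T0.load  rd  (counter 7, T0.r 7)
[14] T0.cas  hit  (counter 8, T0.r 7)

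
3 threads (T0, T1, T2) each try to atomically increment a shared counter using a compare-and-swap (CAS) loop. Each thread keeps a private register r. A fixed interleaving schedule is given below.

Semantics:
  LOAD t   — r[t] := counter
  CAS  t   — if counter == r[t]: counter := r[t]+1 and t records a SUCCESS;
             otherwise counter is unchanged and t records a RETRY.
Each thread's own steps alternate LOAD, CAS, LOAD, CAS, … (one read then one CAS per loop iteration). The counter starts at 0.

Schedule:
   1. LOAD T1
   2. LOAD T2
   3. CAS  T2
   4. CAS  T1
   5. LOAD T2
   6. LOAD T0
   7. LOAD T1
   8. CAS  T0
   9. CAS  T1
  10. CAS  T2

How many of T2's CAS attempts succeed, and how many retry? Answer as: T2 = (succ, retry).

1. LOAD T1 → mem=0 r[T1]=0 [LOAD]
2. LOAD T2 → mem=0 r[T2]=0 [LOAD]
3. CAS T2 → mem=1 r[T2]=0 [OK]
4. CAS T1 → mem=1 r[T1]=0 [RETRY]
5. LOAD T2 → mem=1 r[T2]=1 [LOAD]
6. LOAD T0 → mem=1 r[T0]=1 [LOAD]
7. LOAD T1 → mem=1 r[T1]=1 [LOAD]
8. CAS T0 → mem=2 r[T0]=1 [OK]
9. CAS T1 → mem=2 r[T1]=1 [RETRY]
10. CAS T2 → mem=2 r[T2]=1 [RETRY]

T2 = (1, 1)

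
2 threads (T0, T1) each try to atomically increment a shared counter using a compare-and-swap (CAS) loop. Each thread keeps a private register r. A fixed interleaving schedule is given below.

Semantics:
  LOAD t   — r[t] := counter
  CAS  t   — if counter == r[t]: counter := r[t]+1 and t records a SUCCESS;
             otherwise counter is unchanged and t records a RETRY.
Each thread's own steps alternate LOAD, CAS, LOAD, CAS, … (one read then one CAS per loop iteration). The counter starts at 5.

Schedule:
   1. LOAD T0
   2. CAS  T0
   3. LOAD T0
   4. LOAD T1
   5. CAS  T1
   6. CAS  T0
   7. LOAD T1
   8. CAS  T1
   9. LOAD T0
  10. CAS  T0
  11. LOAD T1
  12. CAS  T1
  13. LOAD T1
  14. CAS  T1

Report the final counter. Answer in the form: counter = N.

[1] T0.load  rd  (counter 5, T0.r 5)
[2] T0.cas  hit  (counter 6, T0.r 5)
[3] T0.load  rd  (counter 6, T0.r 6)
[4] T1.load  rd  (counter 6, T1.r 6)
[5] T1.cas  hit  (counter 7, T1.r 6)
[6] T0.cas  miss  (counter 7, T0.r 6)
[7] T1.load  rd  (counter 7, T1.r 7)
[8] T1.cas  hit  (counter 8, T1.r 7)
[9] T0.load  rd  (counter 8, T0.r 8)
[10] T0.cas  hit  (counter 9, T0.r 8)
[11] T1.load  rd  (counter 9, T1.r 9)
[12] T1.cas  hit  (counter 10, T1.r 9)
[13] T1.load  rd  (counter 10, T1.r 10)
[14] T1.cas  hit  (counter 11, T1.r 10)

counter = 11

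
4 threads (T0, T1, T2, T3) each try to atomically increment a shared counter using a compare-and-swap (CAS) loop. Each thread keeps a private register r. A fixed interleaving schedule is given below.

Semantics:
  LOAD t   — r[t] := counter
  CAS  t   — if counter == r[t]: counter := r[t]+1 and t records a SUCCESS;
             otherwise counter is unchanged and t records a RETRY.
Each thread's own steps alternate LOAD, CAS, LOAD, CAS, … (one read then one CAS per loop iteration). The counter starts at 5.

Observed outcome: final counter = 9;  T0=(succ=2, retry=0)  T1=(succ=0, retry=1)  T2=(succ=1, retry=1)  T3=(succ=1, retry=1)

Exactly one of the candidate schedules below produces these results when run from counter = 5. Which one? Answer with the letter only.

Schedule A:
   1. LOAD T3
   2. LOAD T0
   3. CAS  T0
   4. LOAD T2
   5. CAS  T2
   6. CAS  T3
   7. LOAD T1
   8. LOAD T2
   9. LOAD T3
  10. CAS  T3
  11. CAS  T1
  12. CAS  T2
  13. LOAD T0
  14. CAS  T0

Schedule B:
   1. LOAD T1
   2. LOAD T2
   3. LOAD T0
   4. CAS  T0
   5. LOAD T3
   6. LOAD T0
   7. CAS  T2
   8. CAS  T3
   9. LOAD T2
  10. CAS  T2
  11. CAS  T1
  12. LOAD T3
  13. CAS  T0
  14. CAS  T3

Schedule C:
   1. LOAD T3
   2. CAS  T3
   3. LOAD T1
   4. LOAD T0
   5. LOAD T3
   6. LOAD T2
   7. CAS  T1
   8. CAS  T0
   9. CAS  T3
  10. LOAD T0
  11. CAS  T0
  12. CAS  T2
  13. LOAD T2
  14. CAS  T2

A

Tracing schedule A:
#1 T3 reads 5
#2 T0 reads 5
#3 T0 CAS(5→6) writes; counter now 6
#4 T2 reads 6
#5 T2 CAS(6→7) writes; counter now 7
#6 T3 CAS(5→6) fails; counter now 7
#7 T1 reads 7
#8 T2 reads 7
#9 T3 reads 7
#10 T3 CAS(7→8) writes; counter now 8
#11 T1 CAS(7→8) fails; counter now 8
#12 T2 CAS(7→8) fails; counter now 8
#13 T0 reads 8
#14 T0 CAS(8→9) writes; counter now 9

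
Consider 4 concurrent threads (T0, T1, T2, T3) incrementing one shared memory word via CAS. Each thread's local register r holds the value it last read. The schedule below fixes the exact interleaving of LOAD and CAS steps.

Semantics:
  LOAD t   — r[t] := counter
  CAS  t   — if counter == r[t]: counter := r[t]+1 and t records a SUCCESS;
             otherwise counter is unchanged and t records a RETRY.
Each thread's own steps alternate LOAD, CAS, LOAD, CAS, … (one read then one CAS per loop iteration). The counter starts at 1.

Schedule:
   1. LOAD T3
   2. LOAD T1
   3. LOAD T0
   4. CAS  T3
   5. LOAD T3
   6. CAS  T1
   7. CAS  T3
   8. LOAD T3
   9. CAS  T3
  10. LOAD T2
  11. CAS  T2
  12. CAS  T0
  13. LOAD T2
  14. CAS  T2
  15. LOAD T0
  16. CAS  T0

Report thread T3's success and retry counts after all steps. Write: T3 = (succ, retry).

T3 = (3, 0)

#1 T3 reads 1
#2 T1 reads 1
#3 T0 reads 1
#4 T3 CAS(1→2) writes; counter now 2
#5 T3 reads 2
#6 T1 CAS(1→2) fails; counter now 2
#7 T3 CAS(2→3) writes; counter now 3
#8 T3 reads 3
#9 T3 CAS(3→4) writes; counter now 4
#10 T2 reads 4
#11 T2 CAS(4→5) writes; counter now 5
#12 T0 CAS(1→2) fails; counter now 5
#13 T2 reads 5
#14 T2 CAS(5→6) writes; counter now 6
#15 T0 reads 6
#16 T0 CAS(6→7) writes; counter now 7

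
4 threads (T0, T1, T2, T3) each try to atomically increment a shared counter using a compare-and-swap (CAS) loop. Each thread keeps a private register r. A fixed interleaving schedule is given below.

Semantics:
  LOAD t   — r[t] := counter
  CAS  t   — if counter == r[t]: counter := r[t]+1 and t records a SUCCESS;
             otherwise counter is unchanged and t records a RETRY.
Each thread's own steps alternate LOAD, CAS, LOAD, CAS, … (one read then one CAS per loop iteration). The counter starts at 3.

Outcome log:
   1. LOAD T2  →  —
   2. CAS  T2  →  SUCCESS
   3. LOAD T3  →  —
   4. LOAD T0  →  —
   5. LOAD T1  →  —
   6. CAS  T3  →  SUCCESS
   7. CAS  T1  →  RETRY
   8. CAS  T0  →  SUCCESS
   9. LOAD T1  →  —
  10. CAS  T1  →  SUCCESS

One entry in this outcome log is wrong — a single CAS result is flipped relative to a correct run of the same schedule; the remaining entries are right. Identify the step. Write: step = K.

Re-executing:
[1] T2.load  rd  (counter 3, T2.r 3)
[2] T2.cas  hit  (counter 4, T2.r 3)
[3] T3.load  rd  (counter 4, T3.r 4)
[4] T0.load  rd  (counter 4, T0.r 4)
[5] T1.load  rd  (counter 4, T1.r 4)
[6] T3.cas  hit  (counter 5, T3.r 4)
[7] T1.cas  miss  (counter 5, T1.r 4)
[8] T0.cas  miss  (counter 5, T0.r 4)
[9] T1.load  rd  (counter 5, T1.r 5)
[10] T1.cas  hit  (counter 6, T1.r 5)
Mismatch at 8.

step = 8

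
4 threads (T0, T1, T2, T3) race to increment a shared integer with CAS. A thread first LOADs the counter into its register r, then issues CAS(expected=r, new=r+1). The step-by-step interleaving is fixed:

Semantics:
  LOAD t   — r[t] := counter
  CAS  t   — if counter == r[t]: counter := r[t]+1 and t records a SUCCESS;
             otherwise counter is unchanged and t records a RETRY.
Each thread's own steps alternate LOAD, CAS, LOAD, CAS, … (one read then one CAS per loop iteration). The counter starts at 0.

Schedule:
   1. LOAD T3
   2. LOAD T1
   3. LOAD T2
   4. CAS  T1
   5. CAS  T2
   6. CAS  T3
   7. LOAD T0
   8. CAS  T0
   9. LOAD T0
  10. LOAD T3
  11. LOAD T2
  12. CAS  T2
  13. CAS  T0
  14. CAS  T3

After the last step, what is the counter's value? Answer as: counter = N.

counter = 3

T3 LOAD — after: cnt=0, r=0 — load
T1 LOAD — after: cnt=0, r=0 — load
T2 LOAD — after: cnt=0, r=0 — load
T1 CAS — after: cnt=1, r=0 — ok
T2 CAS — after: cnt=1, r=0 — retry
T3 CAS — after: cnt=1, r=0 — retry
T0 LOAD — after: cnt=1, r=1 — load
T0 CAS — after: cnt=2, r=1 — ok
T0 LOAD — after: cnt=2, r=2 — load
T3 LOAD — after: cnt=2, r=2 — load
T2 LOAD — after: cnt=2, r=2 — load
T2 CAS — after: cnt=3, r=2 — ok
T0 CAS — after: cnt=3, r=2 — retry
T3 CAS — after: cnt=3, r=2 — retry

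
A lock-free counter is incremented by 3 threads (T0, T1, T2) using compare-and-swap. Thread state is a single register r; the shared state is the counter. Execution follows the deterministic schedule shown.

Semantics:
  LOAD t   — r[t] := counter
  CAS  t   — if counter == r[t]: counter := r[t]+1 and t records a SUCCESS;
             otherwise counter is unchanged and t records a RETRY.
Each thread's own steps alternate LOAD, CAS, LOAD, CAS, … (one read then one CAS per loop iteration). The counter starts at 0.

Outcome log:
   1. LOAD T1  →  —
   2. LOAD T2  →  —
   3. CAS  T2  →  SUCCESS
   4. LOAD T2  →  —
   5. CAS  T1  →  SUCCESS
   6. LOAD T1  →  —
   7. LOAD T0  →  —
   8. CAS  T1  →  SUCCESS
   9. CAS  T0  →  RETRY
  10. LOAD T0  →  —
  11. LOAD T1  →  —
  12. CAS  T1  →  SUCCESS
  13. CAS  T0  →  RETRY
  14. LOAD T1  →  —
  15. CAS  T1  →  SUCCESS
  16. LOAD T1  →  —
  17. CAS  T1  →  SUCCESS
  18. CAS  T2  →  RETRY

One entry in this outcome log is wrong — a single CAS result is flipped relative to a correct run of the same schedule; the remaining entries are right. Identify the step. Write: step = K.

step = 5

Reference trace:
#1 T1 reads 0
#2 T2 reads 0
#3 T2 CAS(0→1) writes; counter now 1
#4 T2 reads 1
#5 T1 CAS(0→1) fails; counter now 1
#6 T1 reads 1
#7 T0 reads 1
#8 T1 CAS(1→2) writes; counter now 2
#9 T0 CAS(1→2) fails; counter now 2
#10 T0 reads 2
#11 T1 reads 2
#12 T1 CAS(2→3) writes; counter now 3
#13 T0 CAS(2→3) fails; counter now 3
#14 T1 reads 3
#15 T1 CAS(3→4) writes; counter now 4
#16 T1 reads 4
#17 T1 CAS(4→5) writes; counter now 5
#18 T2 CAS(1→2) fails; counter now 5
Flip is step 5.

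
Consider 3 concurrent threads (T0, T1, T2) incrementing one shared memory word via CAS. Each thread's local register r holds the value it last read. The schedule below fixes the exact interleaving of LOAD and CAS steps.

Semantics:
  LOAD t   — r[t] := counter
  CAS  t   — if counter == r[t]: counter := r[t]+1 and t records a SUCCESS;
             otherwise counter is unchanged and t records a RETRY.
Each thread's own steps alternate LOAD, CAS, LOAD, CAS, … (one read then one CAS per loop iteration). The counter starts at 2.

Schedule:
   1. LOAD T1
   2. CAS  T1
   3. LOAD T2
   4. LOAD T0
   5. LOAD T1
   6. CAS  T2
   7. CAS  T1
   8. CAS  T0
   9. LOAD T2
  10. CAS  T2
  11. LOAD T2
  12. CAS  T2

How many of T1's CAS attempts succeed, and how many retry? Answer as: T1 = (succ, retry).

T1 = (1, 1)

[1] T1.load  rd  (counter 2, T1.r 2)
[2] T1.cas  hit  (counter 3, T1.r 2)
[3] T2.load  rd  (counter 3, T2.r 3)
[4] T0.load  rd  (counter 3, T0.r 3)
[5] T1.load  rd  (counter 3, T1.r 3)
[6] T2.cas  hit  (counter 4, T2.r 3)
[7] T1.cas  miss  (counter 4, T1.r 3)
[8] T0.cas  miss  (counter 4, T0.r 3)
[9] T2.load  rd  (counter 4, T2.r 4)
[10] T2.cas  hit  (counter 5, T2.r 4)
[11] T2.load  rd  (counter 5, T2.r 5)
[12] T2.cas  hit  (counter 6, T2.r 5)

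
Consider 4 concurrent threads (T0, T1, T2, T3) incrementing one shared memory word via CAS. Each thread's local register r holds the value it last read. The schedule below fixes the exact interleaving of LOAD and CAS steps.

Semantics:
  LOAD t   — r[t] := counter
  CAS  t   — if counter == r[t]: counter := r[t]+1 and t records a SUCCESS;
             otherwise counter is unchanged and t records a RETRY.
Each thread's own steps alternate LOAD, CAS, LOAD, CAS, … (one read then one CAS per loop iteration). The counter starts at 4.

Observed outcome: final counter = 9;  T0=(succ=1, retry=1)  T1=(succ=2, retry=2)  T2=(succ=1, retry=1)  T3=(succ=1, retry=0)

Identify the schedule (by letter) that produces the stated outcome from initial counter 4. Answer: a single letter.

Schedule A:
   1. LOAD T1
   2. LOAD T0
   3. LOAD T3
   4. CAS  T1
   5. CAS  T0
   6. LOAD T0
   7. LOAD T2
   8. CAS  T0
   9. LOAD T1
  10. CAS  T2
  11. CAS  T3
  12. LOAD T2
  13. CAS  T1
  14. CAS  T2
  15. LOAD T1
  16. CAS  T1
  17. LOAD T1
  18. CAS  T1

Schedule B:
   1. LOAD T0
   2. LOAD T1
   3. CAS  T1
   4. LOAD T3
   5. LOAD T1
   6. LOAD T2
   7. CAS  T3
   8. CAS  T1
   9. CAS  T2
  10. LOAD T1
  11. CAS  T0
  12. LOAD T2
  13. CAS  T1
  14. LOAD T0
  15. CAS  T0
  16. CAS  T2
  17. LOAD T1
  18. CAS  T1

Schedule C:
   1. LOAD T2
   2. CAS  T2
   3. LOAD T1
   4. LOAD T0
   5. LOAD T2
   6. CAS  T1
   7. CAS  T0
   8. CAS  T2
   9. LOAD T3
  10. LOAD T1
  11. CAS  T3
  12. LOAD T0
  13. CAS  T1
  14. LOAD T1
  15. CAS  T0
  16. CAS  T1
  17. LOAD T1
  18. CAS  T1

Tracing schedule C:
[1] T2.load  rd  (counter 4, T2.r 4)
[2] T2.cas  hit  (counter 5, T2.r 4)
[3] T1.load  rd  (counter 5, T1.r 5)
[4] T0.load  rd  (counter 5, T0.r 5)
[5] T2.load  rd  (counter 5, T2.r 5)
[6] T1.cas  hit  (counter 6, T1.r 5)
[7] T0.cas  miss  (counter 6, T0.r 5)
[8] T2.cas  miss  (counter 6, T2.r 5)
[9] T3.load  rd  (counter 6, T3.r 6)
[10] T1.load  rd  (counter 6, T1.r 6)
[11] T3.cas  hit  (counter 7, T3.r 6)
[12] T0.load  rd  (counter 7, T0.r 7)
[13] T1.cas  miss  (counter 7, T1.r 6)
[14] T1.load  rd  (counter 7, T1.r 7)
[15] T0.cas  hit  (counter 8, T0.r 7)
[16] T1.cas  miss  (counter 8, T1.r 7)
[17] T1.load  rd  (counter 8, T1.r 8)
[18] T1.cas  hit  (counter 9, T1.r 8)

C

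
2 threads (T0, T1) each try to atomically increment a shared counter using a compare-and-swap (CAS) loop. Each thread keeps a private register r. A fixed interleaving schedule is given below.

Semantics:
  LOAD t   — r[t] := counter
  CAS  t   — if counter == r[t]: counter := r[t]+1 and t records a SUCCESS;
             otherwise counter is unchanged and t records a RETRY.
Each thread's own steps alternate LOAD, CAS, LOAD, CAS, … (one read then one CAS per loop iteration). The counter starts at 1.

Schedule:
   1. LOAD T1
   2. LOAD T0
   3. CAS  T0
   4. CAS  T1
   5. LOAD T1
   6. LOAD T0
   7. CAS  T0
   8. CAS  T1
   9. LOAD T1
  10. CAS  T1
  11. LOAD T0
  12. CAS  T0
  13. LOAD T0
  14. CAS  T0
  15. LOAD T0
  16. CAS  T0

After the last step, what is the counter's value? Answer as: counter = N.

counter = 7

T1 LOAD — after: cnt=1, r=1 — load
T0 LOAD — after: cnt=1, r=1 — load
T0 CAS — after: cnt=2, r=1 — ok
T1 CAS — after: cnt=2, r=1 — retry
T1 LOAD — after: cnt=2, r=2 — load
T0 LOAD — after: cnt=2, r=2 — load
T0 CAS — after: cnt=3, r=2 — ok
T1 CAS — after: cnt=3, r=2 — retry
T1 LOAD — after: cnt=3, r=3 — load
T1 CAS — after: cnt=4, r=3 — ok
T0 LOAD — after: cnt=4, r=4 — load
T0 CAS — after: cnt=5, r=4 — ok
T0 LOAD — after: cnt=5, r=5 — load
T0 CAS — after: cnt=6, r=5 — ok
T0 LOAD — after: cnt=6, r=6 — load
T0 CAS — after: cnt=7, r=6 — ok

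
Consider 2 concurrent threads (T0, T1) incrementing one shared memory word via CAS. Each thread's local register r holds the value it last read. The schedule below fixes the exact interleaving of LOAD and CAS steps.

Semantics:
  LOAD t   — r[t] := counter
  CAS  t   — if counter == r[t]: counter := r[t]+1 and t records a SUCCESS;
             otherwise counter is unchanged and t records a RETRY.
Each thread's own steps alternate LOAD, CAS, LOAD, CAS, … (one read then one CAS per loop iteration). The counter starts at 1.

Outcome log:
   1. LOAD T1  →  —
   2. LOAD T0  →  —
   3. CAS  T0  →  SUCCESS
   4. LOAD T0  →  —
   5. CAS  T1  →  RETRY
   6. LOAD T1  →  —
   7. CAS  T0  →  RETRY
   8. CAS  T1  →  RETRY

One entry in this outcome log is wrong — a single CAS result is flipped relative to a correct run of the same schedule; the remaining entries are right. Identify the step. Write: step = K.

step = 7

Reference trace:
[1] T1.load  rd  (counter 1, T1.r 1)
[2] T0.load  rd  (counter 1, T0.r 1)
[3] T0.cas  hit  (counter 2, T0.r 1)
[4] T0.load  rd  (counter 2, T0.r 2)
[5] T1.cas  miss  (counter 2, T1.r 1)
[6] T1.load  rd  (counter 2, T1.r 2)
[7] T0.cas  hit  (counter 3, T0.r 2)
[8] T1.cas  miss  (counter 3, T1.r 2)
Log disagrees first at step 7.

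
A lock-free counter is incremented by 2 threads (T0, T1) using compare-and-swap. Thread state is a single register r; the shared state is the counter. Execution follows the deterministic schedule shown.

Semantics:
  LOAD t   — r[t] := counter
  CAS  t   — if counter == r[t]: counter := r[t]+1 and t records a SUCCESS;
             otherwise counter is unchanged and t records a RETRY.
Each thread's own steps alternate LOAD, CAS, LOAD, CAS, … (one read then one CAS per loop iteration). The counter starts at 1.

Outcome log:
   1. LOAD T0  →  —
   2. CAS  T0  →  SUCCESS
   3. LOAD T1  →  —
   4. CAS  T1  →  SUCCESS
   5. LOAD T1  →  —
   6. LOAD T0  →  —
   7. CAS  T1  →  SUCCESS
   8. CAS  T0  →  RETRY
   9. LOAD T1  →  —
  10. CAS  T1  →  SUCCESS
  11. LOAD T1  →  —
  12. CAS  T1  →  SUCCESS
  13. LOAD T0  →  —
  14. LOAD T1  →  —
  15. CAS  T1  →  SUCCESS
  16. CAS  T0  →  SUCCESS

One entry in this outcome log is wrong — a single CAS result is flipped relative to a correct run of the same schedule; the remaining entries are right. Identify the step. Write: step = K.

step = 16

Reference trace:
   1) LOAD T0:  M=1  r_T0=1
   2) CAS  T0:  M=2  r_T0=1 ✓
   3) LOAD T1:  M=2  r_T1=2
   4) CAS  T1:  M=3  r_T1=2 ✓
   5) LOAD T1:  M=3  r_T1=3
   6) LOAD T0:  M=3  r_T0=3
   7) CAS  T1:  M=4  r_T1=3 ✓
   8) CAS  T0:  M=4  r_T0=3 ✗
   9) LOAD T1:  M=4  r_T1=4
  10) CAS  T1:  M=5  r_T1=4 ✓
  11) LOAD T1:  M=5  r_T1=5
  12) CAS  T1:  M=6  r_T1=5 ✓
  13) LOAD T0:  M=6  r_T0=6
  14) LOAD T1:  M=6  r_T1=6
  15) CAS  T1:  M=7  r_T1=6 ✓
  16) CAS  T0:  M=7  r_T0=6 ✗
Flip is step 16.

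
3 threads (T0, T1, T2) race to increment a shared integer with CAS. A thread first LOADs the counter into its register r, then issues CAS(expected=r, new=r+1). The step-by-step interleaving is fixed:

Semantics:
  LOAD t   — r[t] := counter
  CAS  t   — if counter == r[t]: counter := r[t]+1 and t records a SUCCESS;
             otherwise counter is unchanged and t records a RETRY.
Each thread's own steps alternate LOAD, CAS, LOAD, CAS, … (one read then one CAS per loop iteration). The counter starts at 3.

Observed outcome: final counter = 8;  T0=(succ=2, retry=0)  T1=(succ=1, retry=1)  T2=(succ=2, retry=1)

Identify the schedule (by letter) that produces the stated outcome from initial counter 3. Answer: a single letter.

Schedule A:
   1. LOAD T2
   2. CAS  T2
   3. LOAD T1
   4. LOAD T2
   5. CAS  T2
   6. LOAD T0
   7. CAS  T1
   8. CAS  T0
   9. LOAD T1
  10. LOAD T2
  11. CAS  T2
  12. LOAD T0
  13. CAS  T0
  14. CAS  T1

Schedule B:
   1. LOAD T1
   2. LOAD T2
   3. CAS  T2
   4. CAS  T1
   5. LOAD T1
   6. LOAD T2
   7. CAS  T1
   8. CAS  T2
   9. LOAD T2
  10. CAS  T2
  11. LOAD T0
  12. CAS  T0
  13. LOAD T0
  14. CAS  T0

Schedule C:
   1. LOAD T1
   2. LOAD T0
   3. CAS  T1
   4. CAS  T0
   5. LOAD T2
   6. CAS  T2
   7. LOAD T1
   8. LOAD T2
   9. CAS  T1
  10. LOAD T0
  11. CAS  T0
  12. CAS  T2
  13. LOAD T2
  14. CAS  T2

Tracing schedule B:
#1 T1 reads 3
#2 T2 reads 3
#3 T2 CAS(3→4) writes; counter now 4
#4 T1 CAS(3→4) fails; counter now 4
#5 T1 reads 4
#6 T2 reads 4
#7 T1 CAS(4→5) writes; counter now 5
#8 T2 CAS(4→5) fails; counter now 5
#9 T2 reads 5
#10 T2 CAS(5→6) writes; counter now 6
#11 T0 reads 6
#12 T0 CAS(6→7) writes; counter now 7
#13 T0 reads 7
#14 T0 CAS(7→8) writes; counter now 8

B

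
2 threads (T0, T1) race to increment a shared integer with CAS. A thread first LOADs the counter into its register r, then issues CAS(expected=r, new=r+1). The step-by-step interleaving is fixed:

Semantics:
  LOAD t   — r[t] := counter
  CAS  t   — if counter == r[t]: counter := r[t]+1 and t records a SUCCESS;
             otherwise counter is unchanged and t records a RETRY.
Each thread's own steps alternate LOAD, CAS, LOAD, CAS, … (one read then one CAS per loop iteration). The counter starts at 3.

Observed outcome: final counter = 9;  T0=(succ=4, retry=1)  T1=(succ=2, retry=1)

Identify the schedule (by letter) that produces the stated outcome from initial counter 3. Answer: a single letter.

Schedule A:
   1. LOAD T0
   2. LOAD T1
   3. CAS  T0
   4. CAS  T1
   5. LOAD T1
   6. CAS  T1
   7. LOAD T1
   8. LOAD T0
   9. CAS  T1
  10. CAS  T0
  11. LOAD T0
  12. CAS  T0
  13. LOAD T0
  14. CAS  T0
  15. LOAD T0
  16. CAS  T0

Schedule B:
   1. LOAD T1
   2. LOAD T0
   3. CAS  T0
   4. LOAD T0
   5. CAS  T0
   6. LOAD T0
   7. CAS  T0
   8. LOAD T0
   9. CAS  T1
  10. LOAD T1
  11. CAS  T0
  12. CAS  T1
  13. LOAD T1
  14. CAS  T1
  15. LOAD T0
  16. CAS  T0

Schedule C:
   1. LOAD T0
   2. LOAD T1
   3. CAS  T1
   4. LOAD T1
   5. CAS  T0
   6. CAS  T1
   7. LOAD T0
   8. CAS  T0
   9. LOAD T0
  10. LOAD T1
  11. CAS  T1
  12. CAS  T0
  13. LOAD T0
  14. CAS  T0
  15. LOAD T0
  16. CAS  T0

Tracing schedule A:
[1] T0.load  rd  (counter 3, T0.r 3)
[2] T1.load  rd  (counter 3, T1.r 3)
[3] T0.cas  hit  (counter 4, T0.r 3)
[4] T1.cas  miss  (counter 4, T1.r 3)
[5] T1.load  rd  (counter 4, T1.r 4)
[6] T1.cas  hit  (counter 5, T1.r 4)
[7] T1.load  rd  (counter 5, T1.r 5)
[8] T0.load  rd  (counter 5, T0.r 5)
[9] T1.cas  hit  (counter 6, T1.r 5)
[10] T0.cas  miss  (counter 6, T0.r 5)
[11] T0.load  rd  (counter 6, T0.r 6)
[12] T0.cas  hit  (counter 7, T0.r 6)
[13] T0.load  rd  (counter 7, T0.r 7)
[14] T0.cas  hit  (counter 8, T0.r 7)
[15] T0.load  rd  (counter 8, T0.r 8)
[16] T0.cas  hit  (counter 9, T0.r 8)

A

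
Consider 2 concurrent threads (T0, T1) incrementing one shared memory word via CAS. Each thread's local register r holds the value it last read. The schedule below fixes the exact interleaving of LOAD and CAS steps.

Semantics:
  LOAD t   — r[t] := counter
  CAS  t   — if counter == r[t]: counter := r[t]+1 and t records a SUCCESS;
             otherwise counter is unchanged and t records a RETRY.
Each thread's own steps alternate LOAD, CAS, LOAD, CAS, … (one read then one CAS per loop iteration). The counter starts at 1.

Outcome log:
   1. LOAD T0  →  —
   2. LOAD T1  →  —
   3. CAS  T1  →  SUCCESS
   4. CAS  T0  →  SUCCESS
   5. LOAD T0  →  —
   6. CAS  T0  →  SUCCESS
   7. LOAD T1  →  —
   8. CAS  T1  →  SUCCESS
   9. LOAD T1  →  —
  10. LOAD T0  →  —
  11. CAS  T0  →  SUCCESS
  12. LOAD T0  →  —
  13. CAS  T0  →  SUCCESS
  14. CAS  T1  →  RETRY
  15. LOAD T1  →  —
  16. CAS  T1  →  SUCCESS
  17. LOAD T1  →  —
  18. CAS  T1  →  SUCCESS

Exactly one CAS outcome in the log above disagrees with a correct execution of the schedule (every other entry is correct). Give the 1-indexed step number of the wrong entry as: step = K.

step = 4

Correct run:
T0 LOAD — after: cnt=1, r=1 — load
T1 LOAD — after: cnt=1, r=1 — load
T1 CAS — after: cnt=2, r=1 — ok
T0 CAS — after: cnt=2, r=1 — retry
T0 LOAD — after: cnt=2, r=2 — load
T0 CAS — after: cnt=3, r=2 — ok
T1 LOAD — after: cnt=3, r=3 — load
T1 CAS — after: cnt=4, r=3 — ok
T1 LOAD — after: cnt=4, r=4 — load
T0 LOAD — after: cnt=4, r=4 — load
T0 CAS — after: cnt=5, r=4 — ok
T0 LOAD — after: cnt=5, r=5 — load
T0 CAS — after: cnt=6, r=5 — ok
T1 CAS — after: cnt=6, r=4 — retry
T1 LOAD — after: cnt=6, r=6 — load
T1 CAS — after: cnt=7, r=6 — ok
T1 LOAD — after: cnt=7, r=7 — load
T1 CAS — after: cnt=8, r=7 — ok
Flip is step 4.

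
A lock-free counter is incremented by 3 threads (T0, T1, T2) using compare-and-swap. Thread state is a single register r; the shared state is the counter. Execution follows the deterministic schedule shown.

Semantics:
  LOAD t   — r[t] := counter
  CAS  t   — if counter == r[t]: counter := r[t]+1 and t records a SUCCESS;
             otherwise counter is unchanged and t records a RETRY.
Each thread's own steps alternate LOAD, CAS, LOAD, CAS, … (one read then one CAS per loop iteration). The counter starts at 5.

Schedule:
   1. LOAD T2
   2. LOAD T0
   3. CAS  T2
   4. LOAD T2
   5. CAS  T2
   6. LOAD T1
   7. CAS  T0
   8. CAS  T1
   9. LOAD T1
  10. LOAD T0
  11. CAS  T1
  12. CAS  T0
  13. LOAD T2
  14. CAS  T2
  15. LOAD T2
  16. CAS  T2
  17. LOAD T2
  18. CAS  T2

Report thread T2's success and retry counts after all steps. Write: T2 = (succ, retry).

T2 = (5, 0)

1. LOAD T2 → mem=5 r[T2]=5 [LOAD]
2. LOAD T0 → mem=5 r[T0]=5 [LOAD]
3. CAS T2 → mem=6 r[T2]=5 [OK]
4. LOAD T2 → mem=6 r[T2]=6 [LOAD]
5. CAS T2 → mem=7 r[T2]=6 [OK]
6. LOAD T1 → mem=7 r[T1]=7 [LOAD]
7. CAS T0 → mem=7 r[T0]=5 [RETRY]
8. CAS T1 → mem=8 r[T1]=7 [OK]
9. LOAD T1 → mem=8 r[T1]=8 [LOAD]
10. LOAD T0 → mem=8 r[T0]=8 [LOAD]
11. CAS T1 → mem=9 r[T1]=8 [OK]
12. CAS T0 → mem=9 r[T0]=8 [RETRY]
13. LOAD T2 → mem=9 r[T2]=9 [LOAD]
14. CAS T2 → mem=10 r[T2]=9 [OK]
15. LOAD T2 → mem=10 r[T2]=10 [LOAD]
16. CAS T2 → mem=11 r[T2]=10 [OK]
17. LOAD T2 → mem=11 r[T2]=11 [LOAD]
18. CAS T2 → mem=12 r[T2]=11 [OK]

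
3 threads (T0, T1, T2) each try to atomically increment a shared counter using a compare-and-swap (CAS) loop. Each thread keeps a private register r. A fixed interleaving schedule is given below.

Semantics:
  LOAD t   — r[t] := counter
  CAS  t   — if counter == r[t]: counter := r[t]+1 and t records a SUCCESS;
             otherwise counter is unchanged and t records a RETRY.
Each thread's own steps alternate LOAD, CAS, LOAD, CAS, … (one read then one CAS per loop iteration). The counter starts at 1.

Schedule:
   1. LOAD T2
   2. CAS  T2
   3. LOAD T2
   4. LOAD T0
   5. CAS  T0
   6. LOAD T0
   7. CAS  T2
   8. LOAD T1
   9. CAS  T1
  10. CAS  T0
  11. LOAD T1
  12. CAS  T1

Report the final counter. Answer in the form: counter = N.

1. LOAD T2 → mem=1 r[T2]=1 [LOAD]
2. CAS T2 → mem=2 r[T2]=1 [OK]
3. LOAD T2 → mem=2 r[T2]=2 [LOAD]
4. LOAD T0 → mem=2 r[T0]=2 [LOAD]
5. CAS T0 → mem=3 r[T0]=2 [OK]
6. LOAD T0 → mem=3 r[T0]=3 [LOAD]
7. CAS T2 → mem=3 r[T2]=2 [RETRY]
8. LOAD T1 → mem=3 r[T1]=3 [LOAD]
9. CAS T1 → mem=4 r[T1]=3 [OK]
10. CAS T0 → mem=4 r[T0]=3 [RETRY]
11. LOAD T1 → mem=4 r[T1]=4 [LOAD]
12. CAS T1 → mem=5 r[T1]=4 [OK]

counter = 5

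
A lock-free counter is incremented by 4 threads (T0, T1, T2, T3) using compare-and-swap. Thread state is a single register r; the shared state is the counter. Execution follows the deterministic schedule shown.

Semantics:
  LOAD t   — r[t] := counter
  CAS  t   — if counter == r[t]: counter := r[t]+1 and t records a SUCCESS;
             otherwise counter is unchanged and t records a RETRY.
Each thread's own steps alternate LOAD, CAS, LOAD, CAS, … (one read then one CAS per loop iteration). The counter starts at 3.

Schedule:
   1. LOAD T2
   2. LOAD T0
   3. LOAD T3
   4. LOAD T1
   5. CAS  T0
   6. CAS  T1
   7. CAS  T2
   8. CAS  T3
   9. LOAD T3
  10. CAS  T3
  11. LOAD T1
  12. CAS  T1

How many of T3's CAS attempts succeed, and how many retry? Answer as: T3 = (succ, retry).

[1] T2.load  rd  (counter 3, T2.r 3)
[2] T0.load  rd  (counter 3, T0.r 3)
[3] T3.load  rd  (counter 3, T3.r 3)
[4] T1.load  rd  (counter 3, T1.r 3)
[5] T0.cas  hit  (counter 4, T0.r 3)
[6] T1.cas  miss  (counter 4, T1.r 3)
[7] T2.cas  miss  (counter 4, T2.r 3)
[8] T3.cas  miss  (counter 4, T3.r 3)
[9] T3.load  rd  (counter 4, T3.r 4)
[10] T3.cas  hit  (counter 5, T3.r 4)
[11] T1.load  rd  (counter 5, T1.r 5)
[12] T1.cas  hit  (counter 6, T1.r 5)

T3 = (1, 1)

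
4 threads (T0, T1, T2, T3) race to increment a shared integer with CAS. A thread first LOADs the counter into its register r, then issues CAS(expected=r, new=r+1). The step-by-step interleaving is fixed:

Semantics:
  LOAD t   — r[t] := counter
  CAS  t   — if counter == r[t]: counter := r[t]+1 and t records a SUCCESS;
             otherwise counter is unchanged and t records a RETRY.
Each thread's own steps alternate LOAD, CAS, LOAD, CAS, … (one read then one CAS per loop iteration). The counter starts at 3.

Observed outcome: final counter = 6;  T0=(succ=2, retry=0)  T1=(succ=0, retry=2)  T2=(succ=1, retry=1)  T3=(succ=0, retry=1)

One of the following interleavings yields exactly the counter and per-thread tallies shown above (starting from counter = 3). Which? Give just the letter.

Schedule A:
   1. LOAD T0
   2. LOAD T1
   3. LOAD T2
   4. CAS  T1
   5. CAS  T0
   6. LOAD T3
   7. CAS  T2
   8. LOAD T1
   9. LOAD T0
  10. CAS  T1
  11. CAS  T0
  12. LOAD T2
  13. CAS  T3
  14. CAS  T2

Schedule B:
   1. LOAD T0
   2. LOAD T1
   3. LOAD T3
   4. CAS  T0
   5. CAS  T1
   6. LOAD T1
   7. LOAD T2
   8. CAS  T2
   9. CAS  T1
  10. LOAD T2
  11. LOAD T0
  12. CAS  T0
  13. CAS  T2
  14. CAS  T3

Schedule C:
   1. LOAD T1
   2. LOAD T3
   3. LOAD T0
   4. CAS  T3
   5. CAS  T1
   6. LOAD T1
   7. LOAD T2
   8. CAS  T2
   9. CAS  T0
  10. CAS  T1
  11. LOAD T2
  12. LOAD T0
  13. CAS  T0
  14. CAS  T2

Simulating candidate B:
1. LOAD T0 → mem=3 r[T0]=3 [LOAD]
2. LOAD T1 → mem=3 r[T1]=3 [LOAD]
3. LOAD T3 → mem=3 r[T3]=3 [LOAD]
4. CAS T0 → mem=4 r[T0]=3 [OK]
5. CAS T1 → mem=4 r[T1]=3 [RETRY]
6. LOAD T1 → mem=4 r[T1]=4 [LOAD]
7. LOAD T2 → mem=4 r[T2]=4 [LOAD]
8. CAS T2 → mem=5 r[T2]=4 [OK]
9. CAS T1 → mem=5 r[T1]=4 [RETRY]
10. LOAD T2 → mem=5 r[T2]=5 [LOAD]
11. LOAD T0 → mem=5 r[T0]=5 [LOAD]
12. CAS T0 → mem=6 r[T0]=5 [OK]
13. CAS T2 → mem=6 r[T2]=5 [RETRY]
14. CAS T3 → mem=6 r[T3]=3 [RETRY]

B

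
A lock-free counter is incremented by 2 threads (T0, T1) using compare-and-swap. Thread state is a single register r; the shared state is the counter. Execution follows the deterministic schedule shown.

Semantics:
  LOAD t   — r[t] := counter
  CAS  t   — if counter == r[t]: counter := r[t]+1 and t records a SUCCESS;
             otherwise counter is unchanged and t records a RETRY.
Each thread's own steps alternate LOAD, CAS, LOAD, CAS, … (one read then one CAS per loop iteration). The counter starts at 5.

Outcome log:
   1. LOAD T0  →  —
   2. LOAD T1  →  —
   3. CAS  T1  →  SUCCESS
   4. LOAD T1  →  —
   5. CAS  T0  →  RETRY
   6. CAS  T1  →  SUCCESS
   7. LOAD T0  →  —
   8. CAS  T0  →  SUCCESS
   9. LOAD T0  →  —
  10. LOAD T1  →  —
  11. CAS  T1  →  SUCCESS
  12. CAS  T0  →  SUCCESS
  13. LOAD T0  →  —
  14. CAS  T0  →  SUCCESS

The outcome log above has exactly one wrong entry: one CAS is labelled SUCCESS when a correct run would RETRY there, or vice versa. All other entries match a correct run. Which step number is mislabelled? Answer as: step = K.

step = 12

Re-executing:
T0 LOAD — after: cnt=5, r=5 — load
T1 LOAD — after: cnt=5, r=5 — load
T1 CAS — after: cnt=6, r=5 — ok
T1 LOAD — after: cnt=6, r=6 — load
T0 CAS — after: cnt=6, r=5 — retry
T1 CAS — after: cnt=7, r=6 — ok
T0 LOAD — after: cnt=7, r=7 — load
T0 CAS — after: cnt=8, r=7 — ok
T0 LOAD — after: cnt=8, r=8 — load
T1 LOAD — after: cnt=8, r=8 — load
T1 CAS — after: cnt=9, r=8 — ok
T0 CAS — after: cnt=9, r=8 — retry
T0 LOAD — after: cnt=9, r=9 — load
T0 CAS — after: cnt=10, r=9 — ok
Mismatch at 12.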